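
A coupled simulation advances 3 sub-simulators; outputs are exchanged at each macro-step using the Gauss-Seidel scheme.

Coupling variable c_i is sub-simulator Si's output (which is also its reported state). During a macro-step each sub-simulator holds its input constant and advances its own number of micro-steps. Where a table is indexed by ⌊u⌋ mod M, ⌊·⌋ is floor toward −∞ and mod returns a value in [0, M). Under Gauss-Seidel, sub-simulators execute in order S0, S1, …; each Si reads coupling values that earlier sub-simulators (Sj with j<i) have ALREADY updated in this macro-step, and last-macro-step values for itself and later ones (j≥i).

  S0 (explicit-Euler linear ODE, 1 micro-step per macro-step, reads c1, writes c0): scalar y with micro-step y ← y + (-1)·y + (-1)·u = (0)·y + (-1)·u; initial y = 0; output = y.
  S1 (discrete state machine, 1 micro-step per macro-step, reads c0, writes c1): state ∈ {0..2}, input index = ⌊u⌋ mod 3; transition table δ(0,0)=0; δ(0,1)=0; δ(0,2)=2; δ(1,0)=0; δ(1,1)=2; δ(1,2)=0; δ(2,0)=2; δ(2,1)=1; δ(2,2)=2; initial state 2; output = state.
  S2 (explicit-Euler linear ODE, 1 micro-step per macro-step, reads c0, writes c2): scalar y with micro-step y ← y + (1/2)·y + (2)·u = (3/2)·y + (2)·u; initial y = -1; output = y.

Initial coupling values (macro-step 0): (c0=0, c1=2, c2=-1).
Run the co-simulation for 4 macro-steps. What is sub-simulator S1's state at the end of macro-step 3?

macro 1: S0 reads c1=2 → after 1×micro: -2; S1 reads c0=-2 → after 1×micro: 1; S2 reads c0=-2 → after 1×micro: -11/2 ⇒ (c0=-2, c1=1, c2=-11/2)
macro 2: S0 reads c1=1 → after 1×micro: -1; S1 reads c0=-1 → after 1×micro: 0; S2 reads c0=-1 → after 1×micro: -41/4 ⇒ (c0=-1, c1=0, c2=-41/4)
macro 3: S0 reads c1=0 → after 1×micro: 0; S1 reads c0=0 → after 1×micro: 0; S2 reads c0=0 → after 1×micro: -123/8 ⇒ (c0=0, c1=0, c2=-123/8)
macro 4: S0 reads c1=0 → after 1×micro: 0; S1 reads c0=0 → after 1×micro: 0; S2 reads c0=0 → after 1×micro: -369/16 ⇒ (c0=0, c1=0, c2=-369/16)

S1 state at macro-step 3 = 0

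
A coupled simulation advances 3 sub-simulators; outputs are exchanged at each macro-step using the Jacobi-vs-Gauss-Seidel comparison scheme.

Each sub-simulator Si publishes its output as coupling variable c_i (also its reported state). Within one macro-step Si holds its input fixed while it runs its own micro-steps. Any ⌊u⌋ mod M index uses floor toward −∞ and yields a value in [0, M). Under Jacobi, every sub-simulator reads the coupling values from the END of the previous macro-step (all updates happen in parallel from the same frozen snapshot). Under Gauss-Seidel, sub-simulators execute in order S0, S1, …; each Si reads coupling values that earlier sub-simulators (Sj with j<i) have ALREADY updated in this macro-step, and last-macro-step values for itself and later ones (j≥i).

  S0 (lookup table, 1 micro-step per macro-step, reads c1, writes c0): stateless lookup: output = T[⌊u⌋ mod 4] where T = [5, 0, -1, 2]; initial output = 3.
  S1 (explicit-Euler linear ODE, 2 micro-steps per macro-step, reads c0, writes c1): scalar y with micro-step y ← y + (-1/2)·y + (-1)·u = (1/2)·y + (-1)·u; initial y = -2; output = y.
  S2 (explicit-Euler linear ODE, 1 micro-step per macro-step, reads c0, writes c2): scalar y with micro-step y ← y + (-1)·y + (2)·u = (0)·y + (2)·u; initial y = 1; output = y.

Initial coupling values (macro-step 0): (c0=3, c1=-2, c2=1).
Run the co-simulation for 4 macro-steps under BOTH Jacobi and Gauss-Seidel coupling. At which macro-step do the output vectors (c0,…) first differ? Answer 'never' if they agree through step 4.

first divergence at macro-step: 1

[Jacobi] macro 1: S0 reads c1=-2 → after 1×micro: -1; S1 reads c0=3 → after 2×micro: -5; S2 reads c0=3 → after 1×micro: 6 ⇒ (c0=-1, c1=-5, c2=6)
[Jacobi] macro 2: S0 reads c1=-5 → after 1×micro: 2; S1 reads c0=-1 → after 2×micro: 1/4; S2 reads c0=-1 → after 1×micro: -2 ⇒ (c0=2, c1=1/4, c2=-2)
[Jacobi] macro 3: S0 reads c1=1/4 → after 1×micro: 5; S1 reads c0=2 → after 2×micro: -47/16; S2 reads c0=2 → after 1×micro: 4 ⇒ (c0=5, c1=-47/16, c2=4)
[Jacobi] macro 4: S0 reads c1=-47/16 → after 1×micro: 0; S1 reads c0=5 → after 2×micro: -527/64; S2 reads c0=5 → after 1×micro: 10 ⇒ (c0=0, c1=-527/64, c2=10)
[Gauss-Seidel] macro 1: S0 reads c1=-2 → after 1×micro: -1; S1 reads c0=-1 → after 2×micro: 1; S2 reads c0=-1 → after 1×micro: -2 ⇒ (c0=-1, c1=1, c2=-2)
[Gauss-Seidel] macro 2: S0 reads c1=1 → after 1×micro: 0; S1 reads c0=0 → after 2×micro: 1/4; S2 reads c0=0 → after 1×micro: 0 ⇒ (c0=0, c1=1/4, c2=0)
[Gauss-Seidel] macro 3: S0 reads c1=1/4 → after 1×micro: 5; S1 reads c0=5 → after 2×micro: -119/16; S2 reads c0=5 → after 1×micro: 10 ⇒ (c0=5, c1=-119/16, c2=10)
[Gauss-Seidel] macro 4: S0 reads c1=-119/16 → after 1×micro: 5; S1 reads c0=5 → after 2×micro: -599/64; S2 reads c0=5 → after 1×micro: 10 ⇒ (c0=5, c1=-599/64, c2=10)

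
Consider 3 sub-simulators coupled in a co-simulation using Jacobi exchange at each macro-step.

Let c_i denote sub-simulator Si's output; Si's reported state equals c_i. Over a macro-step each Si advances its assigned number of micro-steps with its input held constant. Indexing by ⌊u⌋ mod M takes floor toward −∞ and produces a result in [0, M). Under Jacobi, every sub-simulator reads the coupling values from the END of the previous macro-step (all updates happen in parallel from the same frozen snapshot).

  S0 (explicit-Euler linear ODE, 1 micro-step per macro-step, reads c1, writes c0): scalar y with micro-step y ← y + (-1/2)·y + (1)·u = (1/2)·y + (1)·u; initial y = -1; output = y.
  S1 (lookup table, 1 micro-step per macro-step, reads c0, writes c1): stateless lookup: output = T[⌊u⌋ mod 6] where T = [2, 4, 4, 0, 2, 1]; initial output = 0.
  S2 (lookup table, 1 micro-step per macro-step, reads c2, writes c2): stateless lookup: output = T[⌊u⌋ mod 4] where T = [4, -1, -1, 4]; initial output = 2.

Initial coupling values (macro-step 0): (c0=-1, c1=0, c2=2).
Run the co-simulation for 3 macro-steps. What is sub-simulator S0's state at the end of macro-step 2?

macro 1: S0 reads c1=0 → after 1×micro: -1/2; S1 reads c0=-1 → after 1×micro: 1; S2 reads c2=2 → after 1×micro: -1 ⇒ (c0=-1/2, c1=1, c2=-1)
macro 2: S0 reads c1=1 → after 1×micro: 3/4; S1 reads c0=-1/2 → after 1×micro: 1; S2 reads c2=-1 → after 1×micro: 4 ⇒ (c0=3/4, c1=1, c2=4)
macro 3: S0 reads c1=1 → after 1×micro: 11/8; S1 reads c0=3/4 → after 1×micro: 2; S2 reads c2=4 → after 1×micro: 4 ⇒ (c0=11/8, c1=2, c2=4)

S0 state at macro-step 2 = 3/4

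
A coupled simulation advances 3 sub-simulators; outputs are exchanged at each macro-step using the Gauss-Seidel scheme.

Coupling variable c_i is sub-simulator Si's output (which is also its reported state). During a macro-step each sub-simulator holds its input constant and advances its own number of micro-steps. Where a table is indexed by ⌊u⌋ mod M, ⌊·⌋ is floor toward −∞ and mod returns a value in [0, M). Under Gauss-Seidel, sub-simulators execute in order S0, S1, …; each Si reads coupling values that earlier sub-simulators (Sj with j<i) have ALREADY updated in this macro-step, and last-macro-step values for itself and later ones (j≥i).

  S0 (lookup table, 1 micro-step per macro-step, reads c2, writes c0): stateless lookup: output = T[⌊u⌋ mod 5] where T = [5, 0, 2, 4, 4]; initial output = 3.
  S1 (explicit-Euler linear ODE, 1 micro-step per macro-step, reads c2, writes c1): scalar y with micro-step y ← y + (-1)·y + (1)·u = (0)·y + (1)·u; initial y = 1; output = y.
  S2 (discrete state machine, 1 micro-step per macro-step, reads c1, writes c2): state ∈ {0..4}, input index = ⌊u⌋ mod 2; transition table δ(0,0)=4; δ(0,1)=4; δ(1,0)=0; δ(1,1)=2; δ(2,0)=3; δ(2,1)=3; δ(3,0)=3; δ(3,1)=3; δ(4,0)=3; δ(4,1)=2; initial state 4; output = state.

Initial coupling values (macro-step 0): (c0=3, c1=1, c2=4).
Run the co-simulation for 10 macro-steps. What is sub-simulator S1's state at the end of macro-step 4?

S1 state at macro-step 4 = 3

macro 1: S0 reads c2=4 → after 1×micro: 4; S1 reads c2=4 → after 1×micro: 4; S2 reads c1=4 → after 1×micro: 3 ⇒ (c0=4, c1=4, c2=3)
macro 2: S0 reads c2=3 → after 1×micro: 4; S1 reads c2=3 → after 1×micro: 3; S2 reads c1=3 → after 1×micro: 3 ⇒ (c0=4, c1=3, c2=3)
macro 3: S0 reads c2=3 → after 1×micro: 4; S1 reads c2=3 → after 1×micro: 3; S2 reads c1=3 → after 1×micro: 3 ⇒ (c0=4, c1=3, c2=3)
macro 4: S0 reads c2=3 → after 1×micro: 4; S1 reads c2=3 → after 1×micro: 3; S2 reads c1=3 → after 1×micro: 3 ⇒ (c0=4, c1=3, c2=3)
macro 5: S0 reads c2=3 → after 1×micro: 4; S1 reads c2=3 → after 1×micro: 3; S2 reads c1=3 → after 1×micro: 3 ⇒ (c0=4, c1=3, c2=3)
macro 6: S0 reads c2=3 → after 1×micro: 4; S1 reads c2=3 → after 1×micro: 3; S2 reads c1=3 → after 1×micro: 3 ⇒ (c0=4, c1=3, c2=3)
macro 7: S0 reads c2=3 → after 1×micro: 4; S1 reads c2=3 → after 1×micro: 3; S2 reads c1=3 → after 1×micro: 3 ⇒ (c0=4, c1=3, c2=3)
macro 8: S0 reads c2=3 → after 1×micro: 4; S1 reads c2=3 → after 1×micro: 3; S2 reads c1=3 → after 1×micro: 3 ⇒ (c0=4, c1=3, c2=3)
macro 9: S0 reads c2=3 → after 1×micro: 4; S1 reads c2=3 → after 1×micro: 3; S2 reads c1=3 → after 1×micro: 3 ⇒ (c0=4, c1=3, c2=3)
macro 10: S0 reads c2=3 → after 1×micro: 4; S1 reads c2=3 → after 1×micro: 3; S2 reads c1=3 → after 1×micro: 3 ⇒ (c0=4, c1=3, c2=3)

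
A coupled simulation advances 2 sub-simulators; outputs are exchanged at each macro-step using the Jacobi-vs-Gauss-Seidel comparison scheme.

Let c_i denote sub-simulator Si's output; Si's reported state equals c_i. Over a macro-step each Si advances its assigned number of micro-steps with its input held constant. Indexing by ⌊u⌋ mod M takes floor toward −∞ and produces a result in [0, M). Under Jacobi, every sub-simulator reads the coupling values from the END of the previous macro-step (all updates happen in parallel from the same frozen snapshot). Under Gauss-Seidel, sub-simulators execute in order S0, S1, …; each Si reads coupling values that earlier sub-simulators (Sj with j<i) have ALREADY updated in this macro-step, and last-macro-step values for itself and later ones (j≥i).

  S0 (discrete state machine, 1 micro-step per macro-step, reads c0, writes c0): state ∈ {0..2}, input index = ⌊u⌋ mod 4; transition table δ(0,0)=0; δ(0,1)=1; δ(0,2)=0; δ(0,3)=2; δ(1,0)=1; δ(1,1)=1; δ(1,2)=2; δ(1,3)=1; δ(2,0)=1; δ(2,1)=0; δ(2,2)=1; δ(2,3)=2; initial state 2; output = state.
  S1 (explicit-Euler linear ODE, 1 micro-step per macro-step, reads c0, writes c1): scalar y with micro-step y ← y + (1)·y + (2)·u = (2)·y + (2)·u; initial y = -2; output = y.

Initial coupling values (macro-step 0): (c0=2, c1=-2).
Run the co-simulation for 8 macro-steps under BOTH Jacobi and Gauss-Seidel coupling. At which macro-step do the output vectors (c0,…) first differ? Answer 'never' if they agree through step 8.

first divergence at macro-step: 1

[Jacobi] macro 1: S0 reads c0=2 → after 1×micro: 1; S1 reads c0=2 → after 1×micro: 0 ⇒ (c0=1, c1=0)
[Jacobi] macro 2: S0 reads c0=1 → after 1×micro: 1; S1 reads c0=1 → after 1×micro: 2 ⇒ (c0=1, c1=2)
[Jacobi] macro 3: S0 reads c0=1 → after 1×micro: 1; S1 reads c0=1 → after 1×micro: 6 ⇒ (c0=1, c1=6)
[Jacobi] macro 4: S0 reads c0=1 → after 1×micro: 1; S1 reads c0=1 → after 1×micro: 14 ⇒ (c0=1, c1=14)
[Jacobi] macro 5: S0 reads c0=1 → after 1×micro: 1; S1 reads c0=1 → after 1×micro: 30 ⇒ (c0=1, c1=30)
[Jacobi] macro 6: S0 reads c0=1 → after 1×micro: 1; S1 reads c0=1 → after 1×micro: 62 ⇒ (c0=1, c1=62)
[Jacobi] macro 7: S0 reads c0=1 → after 1×micro: 1; S1 reads c0=1 → after 1×micro: 126 ⇒ (c0=1, c1=126)
[Jacobi] macro 8: S0 reads c0=1 → after 1×micro: 1; S1 reads c0=1 → after 1×micro: 254 ⇒ (c0=1, c1=254)
[Gauss-Seidel] macro 1: S0 reads c0=2 → after 1×micro: 1; S1 reads c0=1 → after 1×micro: -2 ⇒ (c0=1, c1=-2)
[Gauss-Seidel] macro 2: S0 reads c0=1 → after 1×micro: 1; S1 reads c0=1 → after 1×micro: -2 ⇒ (c0=1, c1=-2)
[Gauss-Seidel] macro 3: S0 reads c0=1 → after 1×micro: 1; S1 reads c0=1 → after 1×micro: -2 ⇒ (c0=1, c1=-2)
[Gauss-Seidel] macro 4: S0 reads c0=1 → after 1×micro: 1; S1 reads c0=1 → after 1×micro: -2 ⇒ (c0=1, c1=-2)
[Gauss-Seidel] macro 5: S0 reads c0=1 → after 1×micro: 1; S1 reads c0=1 → after 1×micro: -2 ⇒ (c0=1, c1=-2)
[Gauss-Seidel] macro 6: S0 reads c0=1 → after 1×micro: 1; S1 reads c0=1 → after 1×micro: -2 ⇒ (c0=1, c1=-2)
[Gauss-Seidel] macro 7: S0 reads c0=1 → after 1×micro: 1; S1 reads c0=1 → after 1×micro: -2 ⇒ (c0=1, c1=-2)
[Gauss-Seidel] macro 8: S0 reads c0=1 → after 1×micro: 1; S1 reads c0=1 → after 1×micro: -2 ⇒ (c0=1, c1=-2)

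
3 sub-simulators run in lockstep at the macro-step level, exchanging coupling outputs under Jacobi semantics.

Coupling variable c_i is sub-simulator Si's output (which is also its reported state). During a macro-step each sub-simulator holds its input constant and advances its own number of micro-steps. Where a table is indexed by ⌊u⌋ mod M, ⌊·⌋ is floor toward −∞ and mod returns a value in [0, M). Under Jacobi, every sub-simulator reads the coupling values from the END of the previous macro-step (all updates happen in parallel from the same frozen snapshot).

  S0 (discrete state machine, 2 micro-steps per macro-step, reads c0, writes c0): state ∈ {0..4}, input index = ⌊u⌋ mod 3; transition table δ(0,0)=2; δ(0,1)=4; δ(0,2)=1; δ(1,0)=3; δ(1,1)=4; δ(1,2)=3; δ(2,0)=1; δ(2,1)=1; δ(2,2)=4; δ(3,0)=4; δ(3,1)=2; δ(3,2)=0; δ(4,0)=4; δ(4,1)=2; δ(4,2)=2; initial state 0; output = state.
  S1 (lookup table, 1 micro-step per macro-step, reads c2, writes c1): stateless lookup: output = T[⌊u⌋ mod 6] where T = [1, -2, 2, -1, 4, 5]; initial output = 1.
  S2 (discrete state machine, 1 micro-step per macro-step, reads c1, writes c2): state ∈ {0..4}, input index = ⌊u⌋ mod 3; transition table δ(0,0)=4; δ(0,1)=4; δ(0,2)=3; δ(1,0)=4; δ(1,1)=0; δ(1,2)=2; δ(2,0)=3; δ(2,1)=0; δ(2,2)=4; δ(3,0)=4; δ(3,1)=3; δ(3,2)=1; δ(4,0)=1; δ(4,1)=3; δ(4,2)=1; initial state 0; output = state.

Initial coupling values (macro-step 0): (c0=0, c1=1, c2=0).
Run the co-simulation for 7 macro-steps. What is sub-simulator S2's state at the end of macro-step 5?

macro 1: S0 reads c0=0 → after 2×micro: 1; S1 reads c2=0 → after 1×micro: 1; S2 reads c1=1 → after 1×micro: 4 ⇒ (c0=1, c1=1, c2=4)
macro 2: S0 reads c0=1 → after 2×micro: 2; S1 reads c2=4 → after 1×micro: 4; S2 reads c1=1 → after 1×micro: 3 ⇒ (c0=2, c1=4, c2=3)
macro 3: S0 reads c0=2 → after 2×micro: 2; S1 reads c2=3 → after 1×micro: -1; S2 reads c1=4 → after 1×micro: 3 ⇒ (c0=2, c1=-1, c2=3)
macro 4: S0 reads c0=2 → after 2×micro: 2; S1 reads c2=3 → after 1×micro: -1; S2 reads c1=-1 → after 1×micro: 1 ⇒ (c0=2, c1=-1, c2=1)
macro 5: S0 reads c0=2 → after 2×micro: 2; S1 reads c2=1 → after 1×micro: -2; S2 reads c1=-1 → after 1×micro: 2 ⇒ (c0=2, c1=-2, c2=2)
macro 6: S0 reads c0=2 → after 2×micro: 2; S1 reads c2=2 → after 1×micro: 2; S2 reads c1=-2 → after 1×micro: 0 ⇒ (c0=2, c1=2, c2=0)
macro 7: S0 reads c0=2 → after 2×micro: 2; S1 reads c2=0 → after 1×micro: 1; S2 reads c1=2 → after 1×micro: 3 ⇒ (c0=2, c1=1, c2=3)

S2 state at macro-step 5 = 2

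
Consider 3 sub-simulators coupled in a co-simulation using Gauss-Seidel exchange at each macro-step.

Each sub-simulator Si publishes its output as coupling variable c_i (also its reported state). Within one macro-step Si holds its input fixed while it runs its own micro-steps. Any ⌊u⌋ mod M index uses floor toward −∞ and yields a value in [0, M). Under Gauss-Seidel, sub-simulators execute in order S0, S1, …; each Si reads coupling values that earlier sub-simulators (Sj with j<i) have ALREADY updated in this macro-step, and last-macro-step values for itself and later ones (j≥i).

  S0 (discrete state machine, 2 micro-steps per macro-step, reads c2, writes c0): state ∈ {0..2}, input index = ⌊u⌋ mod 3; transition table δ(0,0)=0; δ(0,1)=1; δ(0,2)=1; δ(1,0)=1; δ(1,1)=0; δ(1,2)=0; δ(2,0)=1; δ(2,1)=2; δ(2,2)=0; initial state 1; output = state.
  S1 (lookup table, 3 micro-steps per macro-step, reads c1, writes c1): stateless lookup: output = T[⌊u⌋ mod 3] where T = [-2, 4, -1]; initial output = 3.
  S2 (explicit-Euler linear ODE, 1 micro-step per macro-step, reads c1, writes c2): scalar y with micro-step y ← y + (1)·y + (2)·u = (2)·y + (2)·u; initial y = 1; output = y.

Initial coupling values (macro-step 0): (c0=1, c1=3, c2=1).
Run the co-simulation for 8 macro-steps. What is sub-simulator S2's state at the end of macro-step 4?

S2 state at macro-step 4 = 40

macro 1: S0 reads c2=1 → after 2×micro: 1; S1 reads c1=3 → after 3×micro: -2; S2 reads c1=-2 → after 1×micro: -2 ⇒ (c0=1, c1=-2, c2=-2)
macro 2: S0 reads c2=-2 → after 2×micro: 1; S1 reads c1=-2 → after 3×micro: 4; S2 reads c1=4 → after 1×micro: 4 ⇒ (c0=1, c1=4, c2=4)
macro 3: S0 reads c2=4 → after 2×micro: 1; S1 reads c1=4 → after 3×micro: 4; S2 reads c1=4 → after 1×micro: 16 ⇒ (c0=1, c1=4, c2=16)
macro 4: S0 reads c2=16 → after 2×micro: 1; S1 reads c1=4 → after 3×micro: 4; S2 reads c1=4 → after 1×micro: 40 ⇒ (c0=1, c1=4, c2=40)
macro 5: S0 reads c2=40 → after 2×micro: 1; S1 reads c1=4 → after 3×micro: 4; S2 reads c1=4 → after 1×micro: 88 ⇒ (c0=1, c1=4, c2=88)
macro 6: S0 reads c2=88 → after 2×micro: 1; S1 reads c1=4 → after 3×micro: 4; S2 reads c1=4 → after 1×micro: 184 ⇒ (c0=1, c1=4, c2=184)
macro 7: S0 reads c2=184 → after 2×micro: 1; S1 reads c1=4 → after 3×micro: 4; S2 reads c1=4 → after 1×micro: 376 ⇒ (c0=1, c1=4, c2=376)
macro 8: S0 reads c2=376 → after 2×micro: 1; S1 reads c1=4 → after 3×micro: 4; S2 reads c1=4 → after 1×micro: 760 ⇒ (c0=1, c1=4, c2=760)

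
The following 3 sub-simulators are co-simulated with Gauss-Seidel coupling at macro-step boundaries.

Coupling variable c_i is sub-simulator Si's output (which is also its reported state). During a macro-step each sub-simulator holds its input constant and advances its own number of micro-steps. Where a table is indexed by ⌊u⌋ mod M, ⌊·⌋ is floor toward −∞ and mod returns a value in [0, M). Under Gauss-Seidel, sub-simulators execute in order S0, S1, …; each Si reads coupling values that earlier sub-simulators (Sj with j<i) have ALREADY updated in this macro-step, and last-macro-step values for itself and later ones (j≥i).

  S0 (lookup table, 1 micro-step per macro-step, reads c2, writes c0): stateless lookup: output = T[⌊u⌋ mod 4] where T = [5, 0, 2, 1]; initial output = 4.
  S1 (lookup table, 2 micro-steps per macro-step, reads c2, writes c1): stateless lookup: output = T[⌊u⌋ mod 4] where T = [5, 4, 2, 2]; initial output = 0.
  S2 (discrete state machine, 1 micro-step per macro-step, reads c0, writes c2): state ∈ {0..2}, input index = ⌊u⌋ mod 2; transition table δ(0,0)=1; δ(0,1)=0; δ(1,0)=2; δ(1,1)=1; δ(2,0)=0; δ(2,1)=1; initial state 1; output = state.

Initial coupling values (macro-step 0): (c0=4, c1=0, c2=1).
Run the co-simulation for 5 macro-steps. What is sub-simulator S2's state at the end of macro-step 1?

S2 state at macro-step 1 = 2

macro 1: S0 reads c2=1 → after 1×micro: 0; S1 reads c2=1 → after 2×micro: 4; S2 reads c0=0 → after 1×micro: 2 ⇒ (c0=0, c1=4, c2=2)
macro 2: S0 reads c2=2 → after 1×micro: 2; S1 reads c2=2 → after 2×micro: 2; S2 reads c0=2 → after 1×micro: 0 ⇒ (c0=2, c1=2, c2=0)
macro 3: S0 reads c2=0 → after 1×micro: 5; S1 reads c2=0 → after 2×micro: 5; S2 reads c0=5 → after 1×micro: 0 ⇒ (c0=5, c1=5, c2=0)
macro 4: S0 reads c2=0 → after 1×micro: 5; S1 reads c2=0 → after 2×micro: 5; S2 reads c0=5 → after 1×micro: 0 ⇒ (c0=5, c1=5, c2=0)
macro 5: S0 reads c2=0 → after 1×micro: 5; S1 reads c2=0 → after 2×micro: 5; S2 reads c0=5 → after 1×micro: 0 ⇒ (c0=5, c1=5, c2=0)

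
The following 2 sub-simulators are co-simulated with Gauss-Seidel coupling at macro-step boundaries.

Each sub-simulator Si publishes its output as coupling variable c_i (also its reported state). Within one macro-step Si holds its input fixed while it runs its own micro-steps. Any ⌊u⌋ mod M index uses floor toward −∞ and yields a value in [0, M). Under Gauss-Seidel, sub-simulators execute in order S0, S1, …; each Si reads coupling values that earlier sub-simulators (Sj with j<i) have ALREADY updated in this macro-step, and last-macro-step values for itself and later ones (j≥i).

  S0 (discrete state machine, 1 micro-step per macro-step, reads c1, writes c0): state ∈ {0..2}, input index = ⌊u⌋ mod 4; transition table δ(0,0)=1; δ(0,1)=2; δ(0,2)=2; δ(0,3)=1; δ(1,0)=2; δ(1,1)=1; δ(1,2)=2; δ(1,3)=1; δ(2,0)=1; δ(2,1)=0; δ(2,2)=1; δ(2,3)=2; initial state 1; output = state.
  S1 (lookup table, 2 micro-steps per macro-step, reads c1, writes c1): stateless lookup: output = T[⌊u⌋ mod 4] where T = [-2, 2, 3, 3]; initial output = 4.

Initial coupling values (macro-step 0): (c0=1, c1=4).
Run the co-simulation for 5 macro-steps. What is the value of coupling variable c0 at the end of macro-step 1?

macro 1: S0 reads c1=4 → after 1×micro: 2; S1 reads c1=4 → after 2×micro: -2 ⇒ (c0=2, c1=-2)
macro 2: S0 reads c1=-2 → after 1×micro: 1; S1 reads c1=-2 → after 2×micro: 3 ⇒ (c0=1, c1=3)
macro 3: S0 reads c1=3 → after 1×micro: 1; S1 reads c1=3 → after 2×micro: 3 ⇒ (c0=1, c1=3)
macro 4: S0 reads c1=3 → after 1×micro: 1; S1 reads c1=3 → after 2×micro: 3 ⇒ (c0=1, c1=3)
macro 5: S0 reads c1=3 → after 1×micro: 1; S1 reads c1=3 → after 2×micro: 3 ⇒ (c0=1, c1=3)

c0 at macro-step 1 = 2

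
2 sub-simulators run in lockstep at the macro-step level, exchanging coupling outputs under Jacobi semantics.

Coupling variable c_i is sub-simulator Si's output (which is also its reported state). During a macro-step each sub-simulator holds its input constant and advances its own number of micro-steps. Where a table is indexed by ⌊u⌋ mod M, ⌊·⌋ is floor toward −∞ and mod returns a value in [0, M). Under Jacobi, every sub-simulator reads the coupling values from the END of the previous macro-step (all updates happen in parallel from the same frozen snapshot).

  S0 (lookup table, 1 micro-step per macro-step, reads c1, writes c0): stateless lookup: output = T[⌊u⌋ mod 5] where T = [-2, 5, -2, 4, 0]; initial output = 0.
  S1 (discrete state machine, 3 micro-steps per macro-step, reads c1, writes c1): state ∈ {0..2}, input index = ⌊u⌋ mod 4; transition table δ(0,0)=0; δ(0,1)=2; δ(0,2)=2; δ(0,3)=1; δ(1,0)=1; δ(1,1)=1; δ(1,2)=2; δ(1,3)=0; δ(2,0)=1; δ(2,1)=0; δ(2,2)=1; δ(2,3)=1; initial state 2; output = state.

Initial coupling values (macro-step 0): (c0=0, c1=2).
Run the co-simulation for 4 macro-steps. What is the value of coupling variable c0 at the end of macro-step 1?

macro 1: S0 reads c1=2 → after 1×micro: -2; S1 reads c1=2 → after 3×micro: 1 ⇒ (c0=-2, c1=1)
macro 2: S0 reads c1=1 → after 1×micro: 5; S1 reads c1=1 → after 3×micro: 1 ⇒ (c0=5, c1=1)
macro 3: S0 reads c1=1 → after 1×micro: 5; S1 reads c1=1 → after 3×micro: 1 ⇒ (c0=5, c1=1)
macro 4: S0 reads c1=1 → after 1×micro: 5; S1 reads c1=1 → after 3×micro: 1 ⇒ (c0=5, c1=1)

c0 at macro-step 1 = -2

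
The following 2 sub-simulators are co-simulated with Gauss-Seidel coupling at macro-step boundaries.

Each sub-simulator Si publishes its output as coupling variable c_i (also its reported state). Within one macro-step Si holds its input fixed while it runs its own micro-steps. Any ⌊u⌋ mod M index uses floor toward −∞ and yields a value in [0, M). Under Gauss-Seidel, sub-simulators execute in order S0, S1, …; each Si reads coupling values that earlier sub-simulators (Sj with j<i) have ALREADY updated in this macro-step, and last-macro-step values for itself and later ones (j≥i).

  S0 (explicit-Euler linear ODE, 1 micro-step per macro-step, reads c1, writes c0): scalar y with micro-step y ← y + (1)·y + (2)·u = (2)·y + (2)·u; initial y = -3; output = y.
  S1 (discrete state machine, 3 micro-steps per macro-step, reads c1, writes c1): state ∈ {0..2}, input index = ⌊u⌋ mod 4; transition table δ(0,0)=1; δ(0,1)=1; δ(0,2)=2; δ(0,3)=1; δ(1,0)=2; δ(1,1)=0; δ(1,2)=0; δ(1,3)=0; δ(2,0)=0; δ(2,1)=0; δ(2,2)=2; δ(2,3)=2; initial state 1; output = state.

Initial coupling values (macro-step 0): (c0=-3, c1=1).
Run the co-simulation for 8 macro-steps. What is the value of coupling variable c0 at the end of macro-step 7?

macro 1: S0 reads c1=1 → after 1×micro: -4; S1 reads c1=1 → after 3×micro: 0 ⇒ (c0=-4, c1=0)
macro 2: S0 reads c1=0 → after 1×micro: -8; S1 reads c1=0 → after 3×micro: 0 ⇒ (c0=-8, c1=0)
macro 3: S0 reads c1=0 → after 1×micro: -16; S1 reads c1=0 → after 3×micro: 0 ⇒ (c0=-16, c1=0)
macro 4: S0 reads c1=0 → after 1×micro: -32; S1 reads c1=0 → after 3×micro: 0 ⇒ (c0=-32, c1=0)
macro 5: S0 reads c1=0 → after 1×micro: -64; S1 reads c1=0 → after 3×micro: 0 ⇒ (c0=-64, c1=0)
macro 6: S0 reads c1=0 → after 1×micro: -128; S1 reads c1=0 → after 3×micro: 0 ⇒ (c0=-128, c1=0)
macro 7: S0 reads c1=0 → after 1×micro: -256; S1 reads c1=0 → after 3×micro: 0 ⇒ (c0=-256, c1=0)
macro 8: S0 reads c1=0 → after 1×micro: -512; S1 reads c1=0 → after 3×micro: 0 ⇒ (c0=-512, c1=0)

c0 at macro-step 7 = -256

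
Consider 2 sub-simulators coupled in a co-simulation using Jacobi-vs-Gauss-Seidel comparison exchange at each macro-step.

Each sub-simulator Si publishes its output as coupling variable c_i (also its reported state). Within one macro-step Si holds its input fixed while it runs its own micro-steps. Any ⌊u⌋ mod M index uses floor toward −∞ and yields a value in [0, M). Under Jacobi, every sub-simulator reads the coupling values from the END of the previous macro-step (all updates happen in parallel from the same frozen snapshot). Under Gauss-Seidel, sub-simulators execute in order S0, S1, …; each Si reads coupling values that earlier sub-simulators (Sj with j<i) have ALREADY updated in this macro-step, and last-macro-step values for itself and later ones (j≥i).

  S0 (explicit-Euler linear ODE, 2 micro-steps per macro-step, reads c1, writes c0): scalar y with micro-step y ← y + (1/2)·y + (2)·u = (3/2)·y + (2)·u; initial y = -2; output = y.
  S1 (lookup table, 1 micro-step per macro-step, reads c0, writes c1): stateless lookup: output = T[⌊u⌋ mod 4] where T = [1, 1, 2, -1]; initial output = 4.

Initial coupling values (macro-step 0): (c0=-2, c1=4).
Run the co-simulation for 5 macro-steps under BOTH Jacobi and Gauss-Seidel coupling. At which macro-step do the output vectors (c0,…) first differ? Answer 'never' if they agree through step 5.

first divergence at macro-step: 1

[Jacobi] macro 1: S0 reads c1=4 → after 2×micro: 31/2; S1 reads c0=-2 → after 1×micro: 2 ⇒ (c0=31/2, c1=2)
[Jacobi] macro 2: S0 reads c1=2 → after 2×micro: 359/8; S1 reads c0=31/2 → after 1×micro: -1 ⇒ (c0=359/8, c1=-1)
[Jacobi] macro 3: S0 reads c1=-1 → after 2×micro: 3071/32; S1 reads c0=359/8 → after 1×micro: 1 ⇒ (c0=3071/32, c1=1)
[Jacobi] macro 4: S0 reads c1=1 → after 2×micro: 28279/128; S1 reads c0=3071/32 → after 1×micro: -1 ⇒ (c0=28279/128, c1=-1)
[Jacobi] macro 5: S0 reads c1=-1 → after 2×micro: 251951/512; S1 reads c0=28279/128 → after 1×micro: 1 ⇒ (c0=251951/512, c1=1)
[Gauss-Seidel] macro 1: S0 reads c1=4 → after 2×micro: 31/2; S1 reads c0=31/2 → after 1×micro: -1 ⇒ (c0=31/2, c1=-1)
[Gauss-Seidel] macro 2: S0 reads c1=-1 → after 2×micro: 239/8; S1 reads c0=239/8 → after 1×micro: 1 ⇒ (c0=239/8, c1=1)
[Gauss-Seidel] macro 3: S0 reads c1=1 → after 2×micro: 2311/32; S1 reads c0=2311/32 → after 1×micro: 1 ⇒ (c0=2311/32, c1=1)
[Gauss-Seidel] macro 4: S0 reads c1=1 → after 2×micro: 21439/128; S1 reads c0=21439/128 → after 1×micro: -1 ⇒ (c0=21439/128, c1=-1)
[Gauss-Seidel] macro 5: S0 reads c1=-1 → after 2×micro: 190391/512; S1 reads c0=190391/512 → after 1×micro: -1 ⇒ (c0=190391/512, c1=-1)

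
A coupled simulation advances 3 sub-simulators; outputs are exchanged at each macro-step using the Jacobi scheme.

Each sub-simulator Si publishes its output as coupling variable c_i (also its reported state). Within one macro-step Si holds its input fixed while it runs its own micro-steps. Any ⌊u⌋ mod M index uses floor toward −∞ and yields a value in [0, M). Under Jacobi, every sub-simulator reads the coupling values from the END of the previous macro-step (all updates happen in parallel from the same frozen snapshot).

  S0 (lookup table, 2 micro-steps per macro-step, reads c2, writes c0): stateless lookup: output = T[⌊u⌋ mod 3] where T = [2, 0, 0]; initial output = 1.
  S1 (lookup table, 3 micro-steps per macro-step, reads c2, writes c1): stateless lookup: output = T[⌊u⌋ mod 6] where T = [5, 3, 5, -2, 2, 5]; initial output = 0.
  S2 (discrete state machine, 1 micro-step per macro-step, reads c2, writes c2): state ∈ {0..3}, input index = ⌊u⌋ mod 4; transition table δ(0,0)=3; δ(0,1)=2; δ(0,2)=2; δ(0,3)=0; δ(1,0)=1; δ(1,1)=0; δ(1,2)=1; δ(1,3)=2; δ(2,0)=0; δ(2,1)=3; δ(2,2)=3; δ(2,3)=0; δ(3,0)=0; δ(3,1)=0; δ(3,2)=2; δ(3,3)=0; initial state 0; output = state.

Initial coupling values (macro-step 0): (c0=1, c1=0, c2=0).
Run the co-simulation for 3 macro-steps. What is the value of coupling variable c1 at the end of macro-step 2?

macro 1: S0 reads c2=0 → after 2×micro: 2; S1 reads c2=0 → after 3×micro: 5; S2 reads c2=0 → after 1×micro: 3 ⇒ (c0=2, c1=5, c2=3)
macro 2: S0 reads c2=3 → after 2×micro: 2; S1 reads c2=3 → after 3×micro: -2; S2 reads c2=3 → after 1×micro: 0 ⇒ (c0=2, c1=-2, c2=0)
macro 3: S0 reads c2=0 → after 2×micro: 2; S1 reads c2=0 → after 3×micro: 5; S2 reads c2=0 → after 1×micro: 3 ⇒ (c0=2, c1=5, c2=3)

c1 at macro-step 2 = -2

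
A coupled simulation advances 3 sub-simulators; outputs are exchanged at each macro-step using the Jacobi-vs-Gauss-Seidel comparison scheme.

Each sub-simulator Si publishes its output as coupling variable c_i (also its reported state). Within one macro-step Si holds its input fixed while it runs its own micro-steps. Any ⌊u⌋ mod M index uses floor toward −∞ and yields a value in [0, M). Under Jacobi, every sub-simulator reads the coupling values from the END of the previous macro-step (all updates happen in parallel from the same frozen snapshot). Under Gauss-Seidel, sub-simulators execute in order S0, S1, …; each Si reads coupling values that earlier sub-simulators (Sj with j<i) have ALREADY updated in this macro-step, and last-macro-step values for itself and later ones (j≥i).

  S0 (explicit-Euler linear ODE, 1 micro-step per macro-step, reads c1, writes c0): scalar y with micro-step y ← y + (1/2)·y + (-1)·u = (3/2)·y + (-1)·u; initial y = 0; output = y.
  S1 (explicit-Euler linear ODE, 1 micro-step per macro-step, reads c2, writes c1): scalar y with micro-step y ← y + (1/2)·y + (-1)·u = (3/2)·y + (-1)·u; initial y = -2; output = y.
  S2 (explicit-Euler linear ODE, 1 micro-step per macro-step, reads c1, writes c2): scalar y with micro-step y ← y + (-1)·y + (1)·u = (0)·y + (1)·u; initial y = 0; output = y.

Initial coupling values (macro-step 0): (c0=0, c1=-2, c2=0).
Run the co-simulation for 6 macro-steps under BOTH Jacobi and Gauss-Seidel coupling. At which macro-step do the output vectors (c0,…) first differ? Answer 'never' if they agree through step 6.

first divergence at macro-step: 1

[Jacobi] macro 1: S0 reads c1=-2 → after 1×micro: 2; S1 reads c2=0 → after 1×micro: -3; S2 reads c1=-2 → after 1×micro: -2 ⇒ (c0=2, c1=-3, c2=-2)
[Jacobi] macro 2: S0 reads c1=-3 → after 1×micro: 6; S1 reads c2=-2 → after 1×micro: -5/2; S2 reads c1=-3 → after 1×micro: -3 ⇒ (c0=6, c1=-5/2, c2=-3)
[Jacobi] macro 3: S0 reads c1=-5/2 → after 1×micro: 23/2; S1 reads c2=-3 → after 1×micro: -3/4; S2 reads c1=-5/2 → after 1×micro: -5/2 ⇒ (c0=23/2, c1=-3/4, c2=-5/2)
[Jacobi] macro 4: S0 reads c1=-3/4 → after 1×micro: 18; S1 reads c2=-5/2 → after 1×micro: 11/8; S2 reads c1=-3/4 → after 1×micro: -3/4 ⇒ (c0=18, c1=11/8, c2=-3/4)
[Jacobi] macro 5: S0 reads c1=11/8 → after 1×micro: 205/8; S1 reads c2=-3/4 → after 1×micro: 45/16; S2 reads c1=11/8 → after 1×micro: 11/8 ⇒ (c0=205/8, c1=45/16, c2=11/8)
[Jacobi] macro 6: S0 reads c1=45/16 → after 1×micro: 285/8; S1 reads c2=11/8 → after 1×micro: 91/32; S2 reads c1=45/16 → after 1×micro: 45/16 ⇒ (c0=285/8, c1=91/32, c2=45/16)
[Gauss-Seidel] macro 1: S0 reads c1=-2 → after 1×micro: 2; S1 reads c2=0 → after 1×micro: -3; S2 reads c1=-3 → after 1×micro: -3 ⇒ (c0=2, c1=-3, c2=-3)
[Gauss-Seidel] macro 2: S0 reads c1=-3 → after 1×micro: 6; S1 reads c2=-3 → after 1×micro: -3/2; S2 reads c1=-3/2 → after 1×micro: -3/2 ⇒ (c0=6, c1=-3/2, c2=-3/2)
[Gauss-Seidel] macro 3: S0 reads c1=-3/2 → after 1×micro: 21/2; S1 reads c2=-3/2 → after 1×micro: -3/4; S2 reads c1=-3/4 → after 1×micro: -3/4 ⇒ (c0=21/2, c1=-3/4, c2=-3/4)
[Gauss-Seidel] macro 4: S0 reads c1=-3/4 → after 1×micro: 33/2; S1 reads c2=-3/4 → after 1×micro: -3/8; S2 reads c1=-3/8 → after 1×micro: -3/8 ⇒ (c0=33/2, c1=-3/8, c2=-3/8)
[Gauss-Seidel] macro 5: S0 reads c1=-3/8 → after 1×micro: 201/8; S1 reads c2=-3/8 → after 1×micro: -3/16; S2 reads c1=-3/16 → after 1×micro: -3/16 ⇒ (c0=201/8, c1=-3/16, c2=-3/16)
[Gauss-Seidel] macro 6: S0 reads c1=-3/16 → after 1×micro: 303/8; S1 reads c2=-3/16 → after 1×micro: -3/32; S2 reads c1=-3/32 → after 1×micro: -3/32 ⇒ (c0=303/8, c1=-3/32, c2=-3/32)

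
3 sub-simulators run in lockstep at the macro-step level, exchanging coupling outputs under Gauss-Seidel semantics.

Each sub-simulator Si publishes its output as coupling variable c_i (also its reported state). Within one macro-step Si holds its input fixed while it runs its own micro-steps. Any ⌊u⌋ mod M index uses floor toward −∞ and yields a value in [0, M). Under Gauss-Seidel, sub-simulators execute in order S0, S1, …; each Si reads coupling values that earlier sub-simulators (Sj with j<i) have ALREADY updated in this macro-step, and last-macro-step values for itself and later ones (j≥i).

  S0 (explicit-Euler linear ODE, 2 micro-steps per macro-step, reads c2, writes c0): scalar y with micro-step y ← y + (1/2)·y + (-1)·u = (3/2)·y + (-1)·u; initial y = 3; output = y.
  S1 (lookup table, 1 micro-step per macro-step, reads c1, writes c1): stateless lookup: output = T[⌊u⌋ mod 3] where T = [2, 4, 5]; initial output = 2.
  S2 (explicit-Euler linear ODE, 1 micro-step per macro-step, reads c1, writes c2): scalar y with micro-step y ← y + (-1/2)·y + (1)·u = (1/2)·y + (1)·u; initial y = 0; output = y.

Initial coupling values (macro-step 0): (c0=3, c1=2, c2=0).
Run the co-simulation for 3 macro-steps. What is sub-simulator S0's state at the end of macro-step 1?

macro 1: S0 reads c2=0 → after 2×micro: 27/4; S1 reads c1=2 → after 1×micro: 5; S2 reads c1=5 → after 1×micro: 5 ⇒ (c0=27/4, c1=5, c2=5)
macro 2: S0 reads c2=5 → after 2×micro: 43/16; S1 reads c1=5 → after 1×micro: 5; S2 reads c1=5 → after 1×micro: 15/2 ⇒ (c0=43/16, c1=5, c2=15/2)
macro 3: S0 reads c2=15/2 → after 2×micro: -813/64; S1 reads c1=5 → after 1×micro: 5; S2 reads c1=5 → after 1×micro: 35/4 ⇒ (c0=-813/64, c1=5, c2=35/4)

S0 state at macro-step 1 = 27/4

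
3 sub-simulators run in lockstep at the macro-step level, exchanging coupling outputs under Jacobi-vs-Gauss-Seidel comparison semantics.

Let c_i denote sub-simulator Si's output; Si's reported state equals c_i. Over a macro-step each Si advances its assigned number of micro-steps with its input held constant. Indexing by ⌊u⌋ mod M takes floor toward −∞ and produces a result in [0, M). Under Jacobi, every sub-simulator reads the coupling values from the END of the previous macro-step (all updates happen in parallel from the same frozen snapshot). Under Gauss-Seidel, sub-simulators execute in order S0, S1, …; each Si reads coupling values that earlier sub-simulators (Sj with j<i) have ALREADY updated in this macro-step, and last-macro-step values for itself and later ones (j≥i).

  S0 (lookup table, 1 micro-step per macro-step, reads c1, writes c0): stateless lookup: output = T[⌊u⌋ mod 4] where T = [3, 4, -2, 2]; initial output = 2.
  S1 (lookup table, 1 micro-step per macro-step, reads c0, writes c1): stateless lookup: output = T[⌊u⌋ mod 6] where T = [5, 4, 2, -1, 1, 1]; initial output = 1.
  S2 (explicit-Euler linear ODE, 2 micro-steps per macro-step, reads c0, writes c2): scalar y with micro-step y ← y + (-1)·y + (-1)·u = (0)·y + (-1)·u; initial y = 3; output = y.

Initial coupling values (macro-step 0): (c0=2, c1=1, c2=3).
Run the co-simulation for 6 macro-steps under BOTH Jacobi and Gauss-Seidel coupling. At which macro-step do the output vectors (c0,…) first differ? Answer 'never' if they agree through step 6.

first divergence at macro-step: 1

[Jacobi] macro 1: S0 reads c1=1 → after 1×micro: 4; S1 reads c0=2 → after 1×micro: 2; S2 reads c0=2 → after 2×micro: -2 ⇒ (c0=4, c1=2, c2=-2)
[Jacobi] macro 2: S0 reads c1=2 → after 1×micro: -2; S1 reads c0=4 → after 1×micro: 1; S2 reads c0=4 → after 2×micro: -4 ⇒ (c0=-2, c1=1, c2=-4)
[Jacobi] macro 3: S0 reads c1=1 → after 1×micro: 4; S1 reads c0=-2 → after 1×micro: 1; S2 reads c0=-2 → after 2×micro: 2 ⇒ (c0=4, c1=1, c2=2)
[Jacobi] macro 4: S0 reads c1=1 → after 1×micro: 4; S1 reads c0=4 → after 1×micro: 1; S2 reads c0=4 → after 2×micro: -4 ⇒ (c0=4, c1=1, c2=-4)
[Jacobi] macro 5: S0 reads c1=1 → after 1×micro: 4; S1 reads c0=4 → after 1×micro: 1; S2 reads c0=4 → after 2×micro: -4 ⇒ (c0=4, c1=1, c2=-4)
[Jacobi] macro 6: S0 reads c1=1 → after 1×micro: 4; S1 reads c0=4 → after 1×micro: 1; S2 reads c0=4 → after 2×micro: -4 ⇒ (c0=4, c1=1, c2=-4)
[Gauss-Seidel] macro 1: S0 reads c1=1 → after 1×micro: 4; S1 reads c0=4 → after 1×micro: 1; S2 reads c0=4 → after 2×micro: -4 ⇒ (c0=4, c1=1, c2=-4)
[Gauss-Seidel] macro 2: S0 reads c1=1 → after 1×micro: 4; S1 reads c0=4 → after 1×micro: 1; S2 reads c0=4 → after 2×micro: -4 ⇒ (c0=4, c1=1, c2=-4)
[Gauss-Seidel] macro 3: S0 reads c1=1 → after 1×micro: 4; S1 reads c0=4 → after 1×micro: 1; S2 reads c0=4 → after 2×micro: -4 ⇒ (c0=4, c1=1, c2=-4)
[Gauss-Seidel] macro 4: S0 reads c1=1 → after 1×micro: 4; S1 reads c0=4 → after 1×micro: 1; S2 reads c0=4 → after 2×micro: -4 ⇒ (c0=4, c1=1, c2=-4)
[Gauss-Seidel] macro 5: S0 reads c1=1 → after 1×micro: 4; S1 reads c0=4 → after 1×micro: 1; S2 reads c0=4 → after 2×micro: -4 ⇒ (c0=4, c1=1, c2=-4)
[Gauss-Seidel] macro 6: S0 reads c1=1 → after 1×micro: 4; S1 reads c0=4 → after 1×micro: 1; S2 reads c0=4 → after 2×micro: -4 ⇒ (c0=4, c1=1, c2=-4)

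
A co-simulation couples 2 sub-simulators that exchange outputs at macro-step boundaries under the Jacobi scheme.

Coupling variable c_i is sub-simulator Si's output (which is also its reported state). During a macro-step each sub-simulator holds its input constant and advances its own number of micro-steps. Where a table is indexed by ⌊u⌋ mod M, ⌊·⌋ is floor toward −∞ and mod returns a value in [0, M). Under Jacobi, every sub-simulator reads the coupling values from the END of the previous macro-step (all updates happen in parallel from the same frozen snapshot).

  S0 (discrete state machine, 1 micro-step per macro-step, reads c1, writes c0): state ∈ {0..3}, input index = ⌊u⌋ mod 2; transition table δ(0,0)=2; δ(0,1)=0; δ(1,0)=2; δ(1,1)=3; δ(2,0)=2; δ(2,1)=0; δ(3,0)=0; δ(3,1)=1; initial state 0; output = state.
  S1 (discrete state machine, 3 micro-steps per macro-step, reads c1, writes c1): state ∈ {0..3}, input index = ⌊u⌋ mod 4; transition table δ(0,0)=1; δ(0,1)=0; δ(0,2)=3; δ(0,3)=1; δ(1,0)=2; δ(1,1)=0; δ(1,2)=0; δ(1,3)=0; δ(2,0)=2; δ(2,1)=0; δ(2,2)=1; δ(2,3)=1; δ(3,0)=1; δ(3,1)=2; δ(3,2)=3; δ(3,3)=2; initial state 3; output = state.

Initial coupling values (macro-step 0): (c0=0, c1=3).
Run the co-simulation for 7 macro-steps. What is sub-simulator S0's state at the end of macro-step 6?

S0 state at macro-step 6 = 2

macro 1: S0 reads c1=3 → after 1×micro: 0; S1 reads c1=3 → after 3×micro: 0 ⇒ (c0=0, c1=0)
macro 2: S0 reads c1=0 → after 1×micro: 2; S1 reads c1=0 → after 3×micro: 2 ⇒ (c0=2, c1=2)
macro 3: S0 reads c1=2 → after 1×micro: 2; S1 reads c1=2 → after 3×micro: 3 ⇒ (c0=2, c1=3)
macro 4: S0 reads c1=3 → after 1×micro: 0; S1 reads c1=3 → after 3×micro: 0 ⇒ (c0=0, c1=0)
macro 5: S0 reads c1=0 → after 1×micro: 2; S1 reads c1=0 → after 3×micro: 2 ⇒ (c0=2, c1=2)
macro 6: S0 reads c1=2 → after 1×micro: 2; S1 reads c1=2 → after 3×micro: 3 ⇒ (c0=2, c1=3)
macro 7: S0 reads c1=3 → after 1×micro: 0; S1 reads c1=3 → after 3×micro: 0 ⇒ (c0=0, c1=0)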